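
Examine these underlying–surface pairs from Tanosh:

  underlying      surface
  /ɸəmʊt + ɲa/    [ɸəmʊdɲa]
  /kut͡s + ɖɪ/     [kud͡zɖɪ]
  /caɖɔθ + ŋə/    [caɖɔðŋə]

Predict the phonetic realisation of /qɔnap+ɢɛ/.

[qɔnabɢɛ]

The data show regressive voicing assimilation: /t/ → [d] before /ɲ/; /t͡s/ → [d͡z] before /ɖ/; /θ/ → [ð] before /ŋ/. In each pair only voicing changes, matching the following consonant, while place and manner stay constant.
/p/ is a voiceless bilabial stop. The following trigger /ɢ/ is voiced, so /p/ must become voiced as well.
A voiced bilabial stop is [b], so the surface segment is [b].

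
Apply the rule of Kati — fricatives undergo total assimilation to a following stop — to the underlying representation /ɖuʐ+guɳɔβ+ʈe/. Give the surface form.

[ɖugguɳɔʈʈe]

/ʐ/ is the segment targeted by the rule; it sits immediately before /g/, so it assimilates completely and surfaces as [g].
At the second juncture, /β/ likewise becomes [ʈ] adjacent to /ʈ/.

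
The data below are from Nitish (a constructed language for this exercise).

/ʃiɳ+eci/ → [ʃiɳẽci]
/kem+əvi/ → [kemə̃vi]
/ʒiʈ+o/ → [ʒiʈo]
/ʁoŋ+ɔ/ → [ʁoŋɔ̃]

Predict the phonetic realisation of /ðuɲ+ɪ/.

[ðuɲɪ̃]

The data show progressive nasality assimilation (vowel nasalisation): /e/ → [ẽ] after /ɳ/; /ə/ → [ə̃] after /m/; /ɔ/ → [ɔ̃] after /ŋ/ — a vowel is nasalised by an immediately preceding nasal consonant.
No change occurs in [ʒiʈo] because the vowel at the boundary is adjacent to an oral consonant, not a nasal (/o/ next to /ʈ/).
The vowel /ɪ/ is adjacent to the preceding nasal /ɲ/, so it acquires [+nasal] and surfaces as [ɪ̃].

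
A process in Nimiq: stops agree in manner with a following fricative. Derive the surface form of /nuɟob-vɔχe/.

[nuɟoβvɔχe]

/b/ is a voiced bilabial stop. The following trigger /v/ is a fricative, so /b/ must become a fricative as well.
A voiced bilabial fricative is [β], so the surface segment is [β].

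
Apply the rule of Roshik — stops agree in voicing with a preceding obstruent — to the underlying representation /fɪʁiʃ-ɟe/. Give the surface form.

/ɟ/ is a voiced palatal stop. The preceding trigger /ʃ/ is voiceless, so /ɟ/ must become voiceless as well.
The voiceless palatal stop is [c], so /ɟ/ → [c].

[fɪʁiʃce]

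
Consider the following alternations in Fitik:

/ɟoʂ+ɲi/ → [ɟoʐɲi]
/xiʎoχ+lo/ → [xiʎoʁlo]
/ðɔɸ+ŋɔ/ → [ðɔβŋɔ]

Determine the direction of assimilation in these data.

Comparing underlying and surface forms, /ʂ/ → [ʐ] is the alternation; the neighbouring /ɲ/ is constant.
/ʂ/ is voiceless while /ɲ/ is voiced; the output [ʐ] is voiced, matching the trigger — so the feature that spreads is voicing.
Checking the remaining alternations: /χ/ → [ʁ] before /l/ (voiceless → voiced, matching voiced); /ɸ/ → [β] before /ŋ/ (voiceless → voiced, matching voiced) — only voicing changes, and always toward the following segment.
The trigger is the following segment, so the direction is regressive (anticipatory).

regressive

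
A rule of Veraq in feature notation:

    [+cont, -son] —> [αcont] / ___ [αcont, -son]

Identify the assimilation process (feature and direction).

The shared variable α links the value of [cont] on the target to that of the neighbouring obstruent. [cont] distinguishes stops from fricatives — a manner-of-articulation feature — so this is manner assimilation.
Since the environment is written after the underscore, the trigger follows the target; the direction is regressive.

regressive manner assimilation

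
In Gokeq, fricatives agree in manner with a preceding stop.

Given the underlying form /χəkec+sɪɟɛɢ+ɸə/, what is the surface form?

The rule targets /s/ (voiceless alveolar fricative), which sits after the trigger /c/ (stop).
Changing only its manner to stop gives [t] — the voiceless alveolar stop.
At the second juncture, /ɸ/ likewise becomes [p] adjacent to /ɢ/.

[χəkectɪɟɛɢpə]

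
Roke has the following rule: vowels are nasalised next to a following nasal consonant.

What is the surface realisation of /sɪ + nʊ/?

/ɪ/ sits next to the nasal /n/ and is therefore nasalised to [ɪ̃].

[sɪ̃nʊ]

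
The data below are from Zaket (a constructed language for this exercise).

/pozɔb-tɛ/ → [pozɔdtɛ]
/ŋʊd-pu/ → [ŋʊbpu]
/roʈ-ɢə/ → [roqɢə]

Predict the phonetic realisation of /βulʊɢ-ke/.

[βulʊgke]

The data show regressive place assimilation: /b/ → [d] before /t/; /d/ → [b] before /p/; /ʈ/ → [q] before /ɢ/. In each pair only place changes, matching the following consonant, while manner and voice stay constant.
The rule targets /ɢ/ (voiced uvular stop), which sits before the trigger /k/ (velar).
A voiced velar stop is [g], so the surface segment is [g].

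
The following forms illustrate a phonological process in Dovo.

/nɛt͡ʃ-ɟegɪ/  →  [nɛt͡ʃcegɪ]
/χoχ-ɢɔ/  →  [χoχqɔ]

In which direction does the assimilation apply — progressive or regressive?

progressive

Underlying /ɟ/ is realised as [c] next to /t͡ʃ/; /t͡ʃ/ itself does not change.
/ɟ/ is voiced while /t͡ʃ/ is voiceless; the output [c] is voiceless, matching the trigger — so the feature that spreads is voicing.
Checking the remaining alternation: /ɢ/ → [q] after /χ/ (voiced → voiceless, matching voiceless) — only voicing changes, and always toward the preceding segment.
The trigger is the preceding segment, so the direction is progressive (perseverative).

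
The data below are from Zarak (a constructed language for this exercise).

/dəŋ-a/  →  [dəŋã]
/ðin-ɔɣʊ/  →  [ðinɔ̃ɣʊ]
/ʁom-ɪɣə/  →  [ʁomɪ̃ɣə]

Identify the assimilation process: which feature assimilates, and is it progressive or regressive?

The vowel /a/ surfaces as nasalised [ã] next to the preceding nasal /ŋ/ — it has acquired the [+nasal] feature of its neighbour.
The other forms show the same pattern: /ɔ/ → [ɔ̃] after /n/; /ɪ/ → [ɪ̃] after /m/ — each time a vowel is nasalised next to a preceding nasal.
Because the conditioning nasal is to the left of the vowel that changes, the process is progressive (perseverative).

progressive nasality assimilation (vowel nasalisation)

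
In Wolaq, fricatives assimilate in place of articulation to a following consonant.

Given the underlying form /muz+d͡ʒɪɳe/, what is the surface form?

/z/ is a voiced alveolar fricative. The following trigger /d͡ʒ/ is postalveolar, so /z/ must become postalveolar as well.
Changing only its place to postalveolar gives [ʒ] — the voiced postalveolar fricative.

[muʒd͡ʒɪɳe]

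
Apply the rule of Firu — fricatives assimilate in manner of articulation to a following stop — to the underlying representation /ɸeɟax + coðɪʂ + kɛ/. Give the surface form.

The rule targets /x/ (voiceless velar fricative), which sits before the trigger /c/ (stop).
Changing only its manner to stop gives [k] — the voiceless velar stop.
The same rule applies at the second boundary: /ʂ/ → [ʈ] next to /k/.

[ɸeɟakcoðɪʈkɛ]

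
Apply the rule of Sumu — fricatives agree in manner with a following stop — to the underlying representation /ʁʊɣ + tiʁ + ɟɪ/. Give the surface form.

[ʁʊgtiɢɟɪ]

/ɣ/ is a voiced velar fricative. The following trigger /t/ is a stop, so /ɣ/ must become a stop as well.
A voiced velar stop is [g], so the surface segment is [g].
The same rule applies at the second boundary: /ʁ/ → [ɢ] next to /ɟ/.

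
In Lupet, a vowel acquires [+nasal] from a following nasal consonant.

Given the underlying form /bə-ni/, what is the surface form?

[bə̃ni]

The vowel /ə/ is adjacent to the following nasal /n/, so it acquires [+nasal] and surfaces as [ə̃].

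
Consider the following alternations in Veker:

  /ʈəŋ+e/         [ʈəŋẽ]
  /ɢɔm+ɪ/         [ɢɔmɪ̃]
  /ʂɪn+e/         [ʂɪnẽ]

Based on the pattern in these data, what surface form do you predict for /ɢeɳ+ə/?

[ɢeɳə̃]

The data show progressive nasality assimilation (vowel nasalisation): /e/ → [ẽ] after /ŋ/; /ɪ/ → [ɪ̃] after /m/; /e/ → [ẽ] after /n/ — a vowel is nasalised by an immediately preceding nasal consonant.
/ə/ sits next to the nasal /ɳ/ and is therefore nasalised to [ə̃].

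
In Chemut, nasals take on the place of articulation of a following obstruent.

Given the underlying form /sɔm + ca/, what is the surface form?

The rule targets /m/ (voiced bilabial nasal), which sits before the trigger /c/ (palatal).
Changing only its place to palatal gives [ɲ] — the voiced palatal nasal.

[sɔɲca]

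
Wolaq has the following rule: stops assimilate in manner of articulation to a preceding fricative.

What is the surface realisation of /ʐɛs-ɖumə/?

[ʐɛsʐumə]

The rule targets /ɖ/ (voiced retroflex stop), which sits after the trigger /s/ (fricative).
A voiced retroflex fricative is [ʐ], so the surface segment is [ʐ].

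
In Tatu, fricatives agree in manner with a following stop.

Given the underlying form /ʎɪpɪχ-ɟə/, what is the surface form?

The rule targets /χ/ (voiceless uvular fricative), which sits before the trigger /ɟ/ (stop).
A voiceless uvular stop is [q], so the surface segment is [q].

[ʎɪpɪqɟə]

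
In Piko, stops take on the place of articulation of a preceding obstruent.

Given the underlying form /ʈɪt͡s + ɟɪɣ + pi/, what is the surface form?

[ʈɪt͡sdɪɣki]

/ɟ/ is a voiced palatal stop. The preceding trigger /t͡s/ is alveolar, so /ɟ/ must become alveolar as well.
The voiced alveolar stop is [d], so /ɟ/ → [d].
At the second juncture, /p/ likewise becomes [k] adjacent to /ɣ/.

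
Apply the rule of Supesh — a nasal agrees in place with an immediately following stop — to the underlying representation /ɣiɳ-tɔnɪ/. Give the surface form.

/ɳ/ is a voiced retroflex nasal. The following trigger /t/ is alveolar, so /ɳ/ must become alveolar as well.
The voiced alveolar nasal is [n], so /ɳ/ → [n].

[ɣintɔnɪ]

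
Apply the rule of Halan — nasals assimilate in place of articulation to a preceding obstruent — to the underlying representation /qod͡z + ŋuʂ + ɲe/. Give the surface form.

[qod͡znuʂɳe]

The rule targets /ŋ/ (voiced velar nasal), which sits after the trigger /d͡z/ (alveolar).
Changing only its place to alveolar gives [n] — the voiced alveolar nasal.
The same rule applies at the second boundary: /ɲ/ → [ɳ] next to /ʂ/.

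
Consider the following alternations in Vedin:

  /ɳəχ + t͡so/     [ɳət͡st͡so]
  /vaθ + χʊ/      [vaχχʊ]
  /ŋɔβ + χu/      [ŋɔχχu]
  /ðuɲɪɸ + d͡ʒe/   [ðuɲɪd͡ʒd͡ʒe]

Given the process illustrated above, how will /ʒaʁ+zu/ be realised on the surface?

The data show regressive total assimilation (/χ/ → [t͡s] before /t͡s/; /θ/ → [χ] before /χ/; /β/ → [χ] before /χ/; /ɸ/ → [d͡ʒ] before /d͡ʒ/): in every case the target segment becomes identical to its following neighbour, copying more than a single feature.
/ʁ/ is the segment targeted by the rule; it sits immediately before /z/, so it assimilates completely and surfaces as [z].

[ʒazzu]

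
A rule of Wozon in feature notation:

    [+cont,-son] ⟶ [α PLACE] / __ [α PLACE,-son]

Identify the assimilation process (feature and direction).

regressive place assimilation

The rule copies the place features (abbreviated [PLACE]) from the environment onto the target, so the assimilating feature is place.
The conditioning segment sits to the right of the focus bar, meaning the trigger follows the segment that changes — regressive assimilation.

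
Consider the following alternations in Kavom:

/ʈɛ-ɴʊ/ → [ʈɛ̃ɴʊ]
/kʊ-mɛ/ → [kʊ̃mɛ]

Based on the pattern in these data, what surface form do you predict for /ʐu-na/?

The data show regressive nasality assimilation (vowel nasalisation): /ɛ/ → [ɛ̃] before /ɴ/; /ʊ/ → [ʊ̃] before /m/ — a vowel is nasalised by an immediately following nasal consonant.
The vowel /u/ is adjacent to the following nasal /n/, so it acquires [+nasal] and surfaces as [ũ].

[ʐũna]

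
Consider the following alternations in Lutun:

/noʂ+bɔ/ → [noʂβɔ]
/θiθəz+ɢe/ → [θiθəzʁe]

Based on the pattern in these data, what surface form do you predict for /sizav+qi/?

The data show progressive manner assimilation: /b/ → [β] after /ʂ/; /ɢ/ → [ʁ] after /z/. In each pair only manner changes, matching the preceding consonant, while place and voice stay constant.
/q/ is a voiceless uvular stop. The preceding trigger /v/ is a fricative, so /q/ must become a fricative as well.
A voiceless uvular fricative is [χ], so the surface segment is [χ].

[sizavχi]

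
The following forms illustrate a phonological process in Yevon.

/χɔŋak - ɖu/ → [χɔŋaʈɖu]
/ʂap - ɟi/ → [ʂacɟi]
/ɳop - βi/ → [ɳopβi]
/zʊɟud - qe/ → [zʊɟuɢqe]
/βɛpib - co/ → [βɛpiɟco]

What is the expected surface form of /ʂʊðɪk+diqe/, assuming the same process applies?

The data show regressive place assimilation: /k/ → [ʈ] before /ɖ/; /p/ → [c] before /ɟ/; /d/ → [ɢ] before /q/; /b/ → [ɟ] before /c/. In each pair only place changes, matching the following consonant, while manner and voice stay constant.
No alternation appears in [ɳopβi]: there the adjacent consonants already agree in place (/p/ and /β/ are both bilabial), so this form is consistent with the same rule.
/k/ is a voiceless velar stop. The following trigger /d/ is alveolar, so /k/ must become alveolar as well.
A voiceless alveolar stop is [t], so the surface segment is [t].

[ʂʊðɪtdiqe]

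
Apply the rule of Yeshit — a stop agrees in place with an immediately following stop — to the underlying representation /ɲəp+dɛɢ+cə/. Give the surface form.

[ɲətdɛɟcə]

/p/ is a voiceless bilabial stop. The following trigger /d/ is alveolar, so /p/ must become alveolar as well.
Changing only its place to alveolar gives [t] — the voiceless alveolar stop.
At the second juncture, /ɢ/ likewise becomes [ɟ] adjacent to /c/.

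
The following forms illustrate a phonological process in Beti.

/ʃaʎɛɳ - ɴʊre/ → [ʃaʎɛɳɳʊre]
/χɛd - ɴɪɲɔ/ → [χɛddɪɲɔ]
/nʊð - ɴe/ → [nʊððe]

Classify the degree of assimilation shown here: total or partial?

Underlying /ɴ/ is realised as [d] next to /d/; /d/ itself does not change.
The output [d] is identical to the trigger /d/ — every feature (place, manner, voicing) has been copied — so this is total assimilation.
The other forms behave the same way: /ɴ/ → [ɳ] after /ɳ/; /ɴ/ → [ð] after /ð/ — in each case the output is a copy of the preceding consonant.

total assimilation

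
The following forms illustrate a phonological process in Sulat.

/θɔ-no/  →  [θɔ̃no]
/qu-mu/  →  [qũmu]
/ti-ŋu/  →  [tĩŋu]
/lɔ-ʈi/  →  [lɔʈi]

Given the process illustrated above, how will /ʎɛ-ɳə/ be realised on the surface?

The data show regressive nasality assimilation (vowel nasalisation): /ɔ/ → [ɔ̃] before /n/; /u/ → [ũ] before /m/; /i/ → [ĩ] before /ŋ/ — a vowel is nasalised by an immediately following nasal consonant.
No change occurs in [lɔʈi] because the vowel at the boundary is adjacent to an oral consonant, not a nasal (/ɔ/ next to /ʈ/).
The vowel /ɛ/ is adjacent to the following nasal /ɳ/, so it acquires [+nasal] and surfaces as [ɛ̃].

[ʎɛ̃ɳə]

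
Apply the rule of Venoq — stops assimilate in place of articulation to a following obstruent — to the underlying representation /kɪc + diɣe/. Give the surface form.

[kɪtdiɣe]

The rule targets /c/ (voiceless palatal stop), which sits before the trigger /d/ (alveolar).
A voiceless alveolar stop is [t], so the surface segment is [t].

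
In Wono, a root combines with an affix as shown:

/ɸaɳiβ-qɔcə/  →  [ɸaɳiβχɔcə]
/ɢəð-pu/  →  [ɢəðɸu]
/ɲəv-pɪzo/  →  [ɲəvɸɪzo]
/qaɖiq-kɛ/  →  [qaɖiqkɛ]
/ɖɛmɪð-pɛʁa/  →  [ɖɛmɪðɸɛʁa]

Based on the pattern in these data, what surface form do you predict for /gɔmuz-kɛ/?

The data show progressive manner assimilation: /q/ → [χ] after /β/; /p/ → [ɸ] after /ð/; /p/ → [ɸ] after /v/. In each pair only manner changes, matching the preceding consonant, while place and voice stay constant.
Nothing changes in [qaɖiqkɛ]: there the adjacent consonants already agree in manner (/k/ and /q/ are both stops), so this form is consistent with the same rule.
/k/ is a voiceless velar stop. The preceding trigger /z/ is a fricative, so /k/ must become a fricative as well.
Changing only its manner to fricative gives [x] — the voiceless velar fricative.

[gɔmuzxɛ]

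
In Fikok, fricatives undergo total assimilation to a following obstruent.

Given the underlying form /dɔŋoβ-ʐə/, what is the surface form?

[dɔŋoʐʐə]

/β/ is the segment targeted by the rule; it sits immediately before /ʐ/, so it assimilates completely and surfaces as [ʐ].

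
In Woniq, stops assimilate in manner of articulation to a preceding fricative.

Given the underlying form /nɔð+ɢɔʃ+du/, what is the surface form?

[nɔðʁɔʃzu]

/ɢ/ is a voiced uvular stop. The preceding trigger /ð/ is a fricative, so /ɢ/ must become a fricative as well.
A voiced uvular fricative is [ʁ], so the surface segment is [ʁ].
The same rule applies at the second boundary: /d/ → [z] next to /ʃ/.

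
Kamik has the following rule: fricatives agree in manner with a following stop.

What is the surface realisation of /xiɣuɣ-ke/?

[xiɣugke]

The rule targets /ɣ/ (voiced velar fricative), which sits before the trigger /k/ (stop).
Changing only its manner to stop gives [g] — the voiced velar stop.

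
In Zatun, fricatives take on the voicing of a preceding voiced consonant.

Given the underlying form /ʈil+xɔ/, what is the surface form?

[ʈilɣɔ]

The rule targets /x/ (voiceless velar fricative), which sits after the trigger /l/ (voiced).
Changing only its voicing to voiced gives [ɣ] — the voiced velar fricative.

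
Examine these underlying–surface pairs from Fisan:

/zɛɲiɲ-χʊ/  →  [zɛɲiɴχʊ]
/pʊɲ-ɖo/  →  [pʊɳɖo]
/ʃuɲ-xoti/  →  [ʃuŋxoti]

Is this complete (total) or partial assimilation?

Underlying /ɲ/ is realised as [ɴ] next to /χ/; /χ/ itself does not change.
The change palatal → uvular matches the place of the following /χ/, identifying this as place assimilation.
Manner and voice are unchanged, so the assimilation is partial, not total.
The same holds elsewhere in the data: /ɲ/ → [ɳ] before /ɖ/ (palatal → retroflex, matching retroflex); /ɲ/ → [ŋ] before /x/ (palatal → velar, matching velar) — only place changes, and always toward the following segment.

partial assimilation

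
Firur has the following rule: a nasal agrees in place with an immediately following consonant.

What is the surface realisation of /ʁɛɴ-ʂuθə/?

/ɴ/ is a voiced uvular nasal. The following trigger /ʂ/ is retroflex, so /ɴ/ must become retroflex as well.
Changing only its place to retroflex gives [ɳ] — the voiced retroflex nasal.

[ʁɛɳʂuθə]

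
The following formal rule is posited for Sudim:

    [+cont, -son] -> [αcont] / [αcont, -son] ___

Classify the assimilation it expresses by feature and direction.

progressive manner assimilation

The shared variable α links the value of [cont] on the target to that of the neighbouring obstruent. [cont] distinguishes stops from fricatives — a manner-of-articulation feature — so this is manner assimilation.
The conditioning segment sits to the left of the focus bar, meaning the trigger precedes the segment that changes — progressive assimilation.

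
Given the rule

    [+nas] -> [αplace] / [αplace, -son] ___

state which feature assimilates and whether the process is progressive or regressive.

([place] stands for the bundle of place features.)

The shared variable α links the value of the place features (abbreviated [place]) on the target to the same value on the neighbouring segment, so place is the feature that assimilates.
Since the environment is written before the underscore, the trigger precedes the target; the direction is progressive.

progressive place assimilation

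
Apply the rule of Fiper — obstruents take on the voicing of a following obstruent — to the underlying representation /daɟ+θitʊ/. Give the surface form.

[dacθitʊ]

The rule targets /ɟ/ (voiced palatal stop), which sits before the trigger /θ/ (voiceless).
The voiceless palatal stop is [c], so /ɟ/ → [c].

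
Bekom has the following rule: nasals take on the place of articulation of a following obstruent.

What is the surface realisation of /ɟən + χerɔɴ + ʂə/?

[ɟəɴχerɔɳʂə]

The rule targets /n/ (voiced alveolar nasal), which sits before the trigger /χ/ (uvular).
A voiced uvular nasal is [ɴ], so the surface segment is [ɴ].
The same rule applies at the second boundary: /ɴ/ → [ɳ] next to /ʂ/.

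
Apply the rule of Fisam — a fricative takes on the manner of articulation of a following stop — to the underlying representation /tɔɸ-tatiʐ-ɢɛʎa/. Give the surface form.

[tɔptatiɖɢɛʎa]

/ɸ/ is a voiceless bilabial fricative. The following trigger /t/ is a stop, so /ɸ/ must become a stop as well.
Changing only its manner to stop gives [p] — the voiceless bilabial stop.
At the second juncture, /ʐ/ likewise becomes [ɖ] adjacent to /ɢ/.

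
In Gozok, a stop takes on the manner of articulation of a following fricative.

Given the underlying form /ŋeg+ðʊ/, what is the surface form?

[ŋeɣðʊ]

/g/ is a voiced velar stop. The following trigger /ð/ is a fricative, so /g/ must become a fricative as well.
The voiced velar fricative is [ɣ], so /g/ → [ɣ].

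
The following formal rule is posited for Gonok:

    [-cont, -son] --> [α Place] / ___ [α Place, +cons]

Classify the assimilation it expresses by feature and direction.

The rule copies the place features (abbreviated [Place]) from the environment onto the target, so the assimilating feature is place.
The conditioning segment sits to the right of the focus bar, meaning the trigger follows the segment that changes — regressive assimilation.

regressive place assimilation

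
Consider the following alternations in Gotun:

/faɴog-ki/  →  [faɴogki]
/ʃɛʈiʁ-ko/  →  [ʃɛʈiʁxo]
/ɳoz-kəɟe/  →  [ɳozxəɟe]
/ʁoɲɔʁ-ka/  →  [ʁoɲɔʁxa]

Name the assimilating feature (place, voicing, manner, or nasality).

Comparing underlying and surface forms, /k/ → [x] is the alternation; the neighbouring /ʁ/ is constant.
/k/ is a stop while /ʁ/ is a fricative; the output [x] is a fricative, matching the trigger — so the feature that spreads is manner.
The other alternating form patterns the same way: /k/ → [x] after /z/ (stop → fricative, matching a fricative) — only manner changes, and always toward the preceding segment.
Nothing changes in [faɴogki]: there the adjacent consonants already agree in manner (/k/ and /g/ are both stops), so this form is consistent with the same rule.

manner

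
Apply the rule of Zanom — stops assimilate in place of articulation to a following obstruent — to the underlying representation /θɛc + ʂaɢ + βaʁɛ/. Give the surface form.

[θɛʈʂabβaʁɛ]

The rule targets /c/ (voiceless palatal stop), which sits before the trigger /ʂ/ (retroflex).
Changing only its place to retroflex gives [ʈ] — the voiceless retroflex stop.
At the second juncture, /ɢ/ likewise becomes [b] adjacent to /β/.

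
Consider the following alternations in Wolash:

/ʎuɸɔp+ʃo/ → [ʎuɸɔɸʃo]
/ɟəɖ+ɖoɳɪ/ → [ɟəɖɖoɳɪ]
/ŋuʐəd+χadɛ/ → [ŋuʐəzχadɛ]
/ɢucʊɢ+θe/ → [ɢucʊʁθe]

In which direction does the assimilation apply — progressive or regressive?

The segment that alternates is /p/, which surfaces as [ɸ] when adjacent to /ʃ/.
/p/ is a stop while /ʃ/ is a fricative; the output [ɸ] is a fricative, matching the trigger — so the feature that spreads is manner.
The same holds elsewhere in the data: /d/ → [z] before /χ/ (stop → fricative, matching a fricative); /ɢ/ → [ʁ] before /θ/ (stop → fricative, matching a fricative) — only manner changes, and always toward the following segment.
Nothing changes in [ɟəɖɖoɳɪ]: there the adjacent consonants already agree in manner (/ɖ/ and /ɖ/ are both stops), so this form is consistent with the same rule.
Since the segment that changes precedes the conditioning segment, the assimilation is regressive.

regressive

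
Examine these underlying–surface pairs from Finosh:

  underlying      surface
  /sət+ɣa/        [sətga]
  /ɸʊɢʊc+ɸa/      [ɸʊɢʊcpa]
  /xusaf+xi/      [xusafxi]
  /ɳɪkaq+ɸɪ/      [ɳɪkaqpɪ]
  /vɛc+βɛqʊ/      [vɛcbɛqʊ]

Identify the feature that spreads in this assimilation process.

manner

Comparing underlying and surface forms, /ɣ/ → [g] is the alternation; the neighbouring /t/ is constant.
/ɣ/ is a fricative while /t/ is a stop; the output [g] is a stop, matching the trigger — so the feature that spreads is manner.
Checking the remaining alternations: /ɸ/ → [p] after /c/ (fricative → stop, matching a stop); /ɸ/ → [p] after /q/ (fricative → stop, matching a stop); /β/ → [b] after /c/ (fricative → stop, matching a stop) — only manner changes, and always toward the preceding segment.
Nothing changes in [xusafxi]: there the adjacent consonants already agree in manner (/x/ and /f/ are both fricatives), so this form is consistent with the same rule.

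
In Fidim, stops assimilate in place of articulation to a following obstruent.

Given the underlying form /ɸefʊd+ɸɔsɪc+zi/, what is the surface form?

The rule targets /d/ (voiced alveolar stop), which sits before the trigger /ɸ/ (bilabial).
Changing only its place to bilabial gives [b] — the voiced bilabial stop.
At the second juncture, /c/ likewise becomes [t] adjacent to /z/.

[ɸefʊbɸɔsɪtzi]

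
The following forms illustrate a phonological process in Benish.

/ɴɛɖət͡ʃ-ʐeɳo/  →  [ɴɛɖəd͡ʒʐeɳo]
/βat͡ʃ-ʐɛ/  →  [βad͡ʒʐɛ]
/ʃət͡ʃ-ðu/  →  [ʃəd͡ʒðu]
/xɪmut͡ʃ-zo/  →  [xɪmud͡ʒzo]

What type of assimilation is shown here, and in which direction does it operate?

Underlying /t͡ʃ/ is realised as [d͡ʒ] next to /ʐ/; /ʐ/ itself does not change.
/t͡ʃ/ is voiceless while /ʐ/ is voiced; the output [d͡ʒ] is voiced, matching the trigger — so the feature that spreads is voicing.
Place and manner are unchanged, so the assimilation is partial, not total.
Checking the remaining alternations: /t͡ʃ/ → [d͡ʒ] before /ð/ (voiceless → voiced, matching voiced); /t͡ʃ/ → [d͡ʒ] before /z/ (voiceless → voiced, matching voiced) — only voicing changes, and always toward the following segment.
Since the segment that changes precedes the conditioning segment, the assimilation is regressive.

regressive voicing assimilation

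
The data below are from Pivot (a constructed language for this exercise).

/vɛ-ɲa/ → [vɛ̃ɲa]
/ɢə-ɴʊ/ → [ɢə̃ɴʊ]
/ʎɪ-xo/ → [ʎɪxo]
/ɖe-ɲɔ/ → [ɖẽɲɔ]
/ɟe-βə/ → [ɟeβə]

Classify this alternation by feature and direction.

regressive nasality assimilation (vowel nasalisation)

The vowel /ɛ/ surfaces as nasalised [ɛ̃] next to the following nasal /ɲ/ — it has acquired the [+nasal] feature of its neighbour.
Likewise in the remaining data: /ə/ → [ə̃] before /ɴ/; /e/ → [ẽ] before /ɲ/ — each time a vowel is nasalised next to a following nasal.
No change occurs in [ʎɪxo], [ɟeβə] because the vowel at the boundary is adjacent to an oral consonant, not a nasal (/ɪ/ next to /x/; /e/ next to /β/).
Because the conditioning nasal is to the right of the vowel that changes, the process is regressive (anticipatory).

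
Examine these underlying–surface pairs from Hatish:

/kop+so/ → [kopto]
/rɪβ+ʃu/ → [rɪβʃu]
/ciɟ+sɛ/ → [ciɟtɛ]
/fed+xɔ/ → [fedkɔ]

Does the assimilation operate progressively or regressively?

Underlying /s/ is realised as [t] next to /p/; /p/ itself does not change.
The change fricative → stop matches the manner of the preceding /p/, identifying this as manner assimilation.
Checking the remaining alternations: /s/ → [t] after /ɟ/ (fricative → stop, matching a stop); /x/ → [k] after /d/ (fricative → stop, matching a stop) — only manner changes, and always toward the preceding segment.
Nothing changes in [rɪβʃu]: there the adjacent consonants already agree in manner (/ʃ/ and /β/ are both fricatives), so this form is consistent with the same rule.
Since the segment that changes follows the conditioning segment, the assimilation is progressive.

progressive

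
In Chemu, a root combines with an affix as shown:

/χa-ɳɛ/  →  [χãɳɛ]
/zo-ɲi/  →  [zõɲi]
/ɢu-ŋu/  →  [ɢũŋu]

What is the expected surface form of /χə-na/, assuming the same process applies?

The data show regressive nasality assimilation (vowel nasalisation): /a/ → [ã] before /ɳ/; /o/ → [õ] before /ɲ/; /u/ → [ũ] before /ŋ/ — a vowel is nasalised by an immediately following nasal consonant.
/ə/ sits next to the nasal /n/ and is therefore nasalised to [ə̃].

[χə̃na]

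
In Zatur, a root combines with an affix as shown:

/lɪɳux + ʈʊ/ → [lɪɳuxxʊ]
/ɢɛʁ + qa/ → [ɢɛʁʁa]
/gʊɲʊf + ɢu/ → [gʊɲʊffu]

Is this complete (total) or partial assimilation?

Underlying /ʈ/ is realised as [x] next to /x/; /x/ itself does not change.
The output [x] is identical to the trigger /x/ — every feature (place, manner, voicing) has been copied — so this is total assimilation.
The other forms behave the same way: /q/ → [ʁ] after /ʁ/; /ɢ/ → [f] after /f/ — in each case the output is a copy of the preceding consonant.

total assimilation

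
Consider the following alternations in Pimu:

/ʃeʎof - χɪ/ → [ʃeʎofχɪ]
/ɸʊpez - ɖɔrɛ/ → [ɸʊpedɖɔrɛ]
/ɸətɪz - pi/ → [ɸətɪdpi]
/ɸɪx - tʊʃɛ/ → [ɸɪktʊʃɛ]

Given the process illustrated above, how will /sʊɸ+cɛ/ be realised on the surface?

The data show regressive manner assimilation: /z/ → [d] before /ɖ/; /z/ → [d] before /p/; /x/ → [k] before /t/. In each pair only manner changes, matching the following consonant, while place and voice stay constant.
No alternation appears in [ʃeʎofχɪ]: there the adjacent consonants already agree in manner (/f/ and /χ/ are both fricatives), so this form is consistent with the same rule.
/ɸ/ is a voiceless bilabial fricative. The following trigger /c/ is a stop, so /ɸ/ must become a stop as well.
Changing only its manner to stop gives [p] — the voiceless bilabial stop.

[sʊpcɛ]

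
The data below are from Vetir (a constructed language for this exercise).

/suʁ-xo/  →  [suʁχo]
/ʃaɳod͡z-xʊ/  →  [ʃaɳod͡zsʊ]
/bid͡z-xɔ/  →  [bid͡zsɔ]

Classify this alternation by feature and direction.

progressive place assimilation

Comparing underlying and surface forms, /x/ → [χ] is the alternation; the neighbouring /ʁ/ is constant.
The change velar → uvular matches the place of the preceding /ʁ/, identifying this as place assimilation.
Manner and voice are unchanged, so the assimilation is partial, not total.
The same holds elsewhere in the data: /x/ → [s] after /d͡z/ (velar → alveolar, matching alveolar) — only place changes, and always toward the preceding segment.
The trigger is the preceding segment, so the direction is progressive (perseverative).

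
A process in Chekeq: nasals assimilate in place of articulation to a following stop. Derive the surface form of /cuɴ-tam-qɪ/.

The rule targets /ɴ/ (voiced uvular nasal), which sits before the trigger /t/ (alveolar).
A voiced alveolar nasal is [n], so the surface segment is [n].
At the second juncture, /m/ likewise becomes [ɴ] adjacent to /q/.

[cuntaɴqɪ]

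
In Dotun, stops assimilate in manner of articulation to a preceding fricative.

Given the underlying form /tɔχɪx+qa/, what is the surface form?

The rule targets /q/ (voiceless uvular stop), which sits after the trigger /x/ (fricative).
Changing only its manner to fricative gives [χ] — the voiceless uvular fricative.

[tɔχɪxχa]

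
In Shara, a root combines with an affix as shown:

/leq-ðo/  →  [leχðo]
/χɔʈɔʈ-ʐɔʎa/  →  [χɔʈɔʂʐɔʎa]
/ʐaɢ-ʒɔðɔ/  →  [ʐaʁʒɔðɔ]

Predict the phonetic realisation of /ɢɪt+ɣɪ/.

[ɢɪsɣɪ]

The data show regressive manner assimilation: /q/ → [χ] before /ð/; /ʈ/ → [ʂ] before /ʐ/; /ɢ/ → [ʁ] before /ʒ/. In each pair only manner changes, matching the following consonant, while place and voice stay constant.
/t/ is a voiceless alveolar stop. The following trigger /ɣ/ is a fricative, so /t/ must become a fricative as well.
The voiceless alveolar fricative is [s], so /t/ → [s].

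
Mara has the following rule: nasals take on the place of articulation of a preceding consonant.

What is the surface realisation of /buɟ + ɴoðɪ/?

The rule targets /ɴ/ (voiced uvular nasal), which sits after the trigger /ɟ/ (palatal).
Changing only its place to palatal gives [ɲ] — the voiced palatal nasal.

[buɟɲoðɪ]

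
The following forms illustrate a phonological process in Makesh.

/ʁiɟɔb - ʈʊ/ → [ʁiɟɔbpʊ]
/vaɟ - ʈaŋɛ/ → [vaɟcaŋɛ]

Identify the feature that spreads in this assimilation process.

place

The segment that alternates is /ʈ/, which surfaces as [p] when adjacent to /b/.
The change retroflex → bilabial matches the place of the preceding /b/, identifying this as place assimilation.
The same holds elsewhere in the data: /ʈ/ → [c] after /ɟ/ (retroflex → palatal, matching palatal) — only place changes, and always toward the preceding segment.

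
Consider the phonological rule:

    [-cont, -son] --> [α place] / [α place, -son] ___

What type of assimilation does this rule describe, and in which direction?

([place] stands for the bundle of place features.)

The shared variable α links the value of the place features (abbreviated [place]) on the target to the same value on the neighbouring segment, so place is the feature that assimilates.
The conditioning segment sits to the left of the focus bar, meaning the trigger precedes the segment that changes — progressive assimilation.

progressive place assimilation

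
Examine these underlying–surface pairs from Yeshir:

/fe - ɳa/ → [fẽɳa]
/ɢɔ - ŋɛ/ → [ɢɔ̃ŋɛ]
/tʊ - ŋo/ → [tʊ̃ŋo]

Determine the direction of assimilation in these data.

The vowel /e/ surfaces as nasalised [ẽ] next to the following nasal /ɳ/ — it has acquired the [+nasal] feature of its neighbour.
The other forms show the same pattern: /ɔ/ → [ɔ̃] before /ŋ/; /ʊ/ → [ʊ̃] before /ŋ/ — each time a vowel is nasalised next to a following nasal.
Because the conditioning nasal is to the right of the vowel that changes, the process is regressive (anticipatory).

regressive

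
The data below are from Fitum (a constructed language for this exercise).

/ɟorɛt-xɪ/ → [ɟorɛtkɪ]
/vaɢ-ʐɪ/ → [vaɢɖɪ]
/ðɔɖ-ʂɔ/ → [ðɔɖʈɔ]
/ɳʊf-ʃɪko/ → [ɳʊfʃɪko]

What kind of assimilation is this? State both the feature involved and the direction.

progressive manner assimilation

Underlying /x/ is realised as [k] next to /t/; /t/ itself does not change.
The change fricative → stop matches the manner of the preceding /t/, identifying this as manner assimilation.
Place and voice are unchanged, so the assimilation is partial, not total.
The same holds elsewhere in the data: /ʐ/ → [ɖ] after /ɢ/ (fricative → stop, matching a stop); /ʂ/ → [ʈ] after /ɖ/ (fricative → stop, matching a stop) — only manner changes, and always toward the preceding segment.
Nothing changes in [ɳʊfʃɪko]: there the adjacent consonants already agree in manner (/ʃ/ and /f/ are both fricatives), so this form is consistent with the same rule.
Since the segment that changes follows the conditioning segment, the assimilation is progressive.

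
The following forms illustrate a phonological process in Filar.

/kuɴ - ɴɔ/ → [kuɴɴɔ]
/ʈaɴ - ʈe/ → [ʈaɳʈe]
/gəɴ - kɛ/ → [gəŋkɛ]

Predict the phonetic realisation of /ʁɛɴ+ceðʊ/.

[ʁɛɲceðʊ]

The data show regressive place assimilation: /ɴ/ → [ɳ] before /ʈ/; /ɴ/ → [ŋ] before /k/. In each pair only place changes, matching the following consonant, while manner and voice stay constant.
No alternation appears in [kuɴɴɔ]: there the adjacent consonants already agree in place (/ɴ/ and /ɴ/ are both uvular), so this form is consistent with the same rule.
/ɴ/ is a voiced uvular nasal. The following trigger /c/ is palatal, so /ɴ/ must become palatal as well.
The voiced palatal nasal is [ɲ], so /ɴ/ → [ɲ].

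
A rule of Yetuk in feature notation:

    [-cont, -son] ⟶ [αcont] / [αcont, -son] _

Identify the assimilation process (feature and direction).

progressive manner assimilation

The shared variable α links the value of [cont] on the target to that of the neighbouring obstruent. [cont] distinguishes stops from fricatives — a manner-of-articulation feature — so this is manner assimilation.
Since the environment is written before the underscore, the trigger precedes the target; the direction is progressive.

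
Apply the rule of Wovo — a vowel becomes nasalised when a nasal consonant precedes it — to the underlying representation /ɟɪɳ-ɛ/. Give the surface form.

[ɟɪɳɛ̃]

The vowel /ɛ/ is adjacent to the preceding nasal /ɳ/, so it acquires [+nasal] and surfaces as [ɛ̃].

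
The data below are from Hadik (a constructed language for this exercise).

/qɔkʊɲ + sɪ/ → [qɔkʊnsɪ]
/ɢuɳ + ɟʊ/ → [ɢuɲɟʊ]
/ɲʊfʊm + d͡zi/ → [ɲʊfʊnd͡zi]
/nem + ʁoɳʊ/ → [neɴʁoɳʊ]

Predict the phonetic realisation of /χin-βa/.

[χimβa]

The data show regressive place assimilation: /ɲ/ → [n] before /s/; /ɳ/ → [ɲ] before /ɟ/; /m/ → [n] before /d͡z/; /m/ → [ɴ] before /ʁ/. In each pair only place changes, matching the following consonant, while manner and voice stay constant.
The rule targets /n/ (voiced alveolar nasal), which sits before the trigger /β/ (bilabial).
The voiced bilabial nasal is [m], so /n/ → [m].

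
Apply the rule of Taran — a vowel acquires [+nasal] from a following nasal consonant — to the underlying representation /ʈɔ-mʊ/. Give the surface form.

[ʈɔ̃mʊ]

/ɔ/ sits next to the nasal /m/ and is therefore nasalised to [ɔ̃].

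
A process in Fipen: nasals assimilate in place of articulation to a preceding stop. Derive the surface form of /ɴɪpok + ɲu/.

The rule targets /ɲ/ (voiced palatal nasal), which sits after the trigger /k/ (velar).
The voiced velar nasal is [ŋ], so /ɲ/ → [ŋ].

[ɴɪpokŋu]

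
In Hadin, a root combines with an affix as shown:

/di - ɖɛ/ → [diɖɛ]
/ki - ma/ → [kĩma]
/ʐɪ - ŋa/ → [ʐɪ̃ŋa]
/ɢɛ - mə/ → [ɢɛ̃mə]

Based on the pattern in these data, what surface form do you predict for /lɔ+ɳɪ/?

[lɔ̃ɳɪ]

The data show regressive nasality assimilation (vowel nasalisation): /i/ → [ĩ] before /m/; /ɪ/ → [ɪ̃] before /ŋ/; /ɛ/ → [ɛ̃] before /m/ — a vowel is nasalised by an immediately following nasal consonant.
No change occurs in [diɖɛ] because the vowel at the boundary is adjacent to an oral consonant, not a nasal (/i/ next to /ɖ/).
/ɔ/ sits next to the nasal /ɳ/ and is therefore nasalised to [ɔ̃].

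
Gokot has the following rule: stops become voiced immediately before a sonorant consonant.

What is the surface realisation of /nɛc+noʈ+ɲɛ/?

[nɛɟnoɖɲɛ]

The rule targets /c/ (voiceless palatal stop), which sits before the trigger /n/ (voiced).
Changing only its voicing to voiced gives [ɟ] — the voiced palatal stop.
The same rule applies at the second boundary: /ʈ/ → [ɖ] next to /ɲ/.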